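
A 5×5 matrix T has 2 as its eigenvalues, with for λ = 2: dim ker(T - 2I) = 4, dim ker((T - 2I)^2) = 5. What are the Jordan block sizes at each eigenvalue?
Jordan blocks: (2, 2), (2, 1), (2, 1), (2, 1)

λ = 2: successive nullity increments [4, 1] count blocks of size ≥ k; block sizes are [2, 1, 1, 1].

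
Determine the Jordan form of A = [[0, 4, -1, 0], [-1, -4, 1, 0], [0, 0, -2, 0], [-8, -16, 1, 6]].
The characteristic polynomial is det(xI - A) = (x - 6)(x + 2)^3, so the eigenvalues are -2 (algebraic multiplicity 3), 6 (algebraic multiplicity 1).

For λ = -2: rank(A + 2I) = 3, rank((A + 2I)^2) = 2, rank((A + 2I)^3) = 1. The eigenspace has dimension 4 - 3 = 1, so there is 1 Jordan block; the rank sequence gives block sizes [3].

For λ = 6: algebraic multiplicity 1 gives one 1×1 block.

Assembling the blocks gives the Jordan form J above.

J = [[-2, 1, 0, 0], [0, -2, 1, 0], [0, 0, -2, 0], [0, 0, 0, 6]]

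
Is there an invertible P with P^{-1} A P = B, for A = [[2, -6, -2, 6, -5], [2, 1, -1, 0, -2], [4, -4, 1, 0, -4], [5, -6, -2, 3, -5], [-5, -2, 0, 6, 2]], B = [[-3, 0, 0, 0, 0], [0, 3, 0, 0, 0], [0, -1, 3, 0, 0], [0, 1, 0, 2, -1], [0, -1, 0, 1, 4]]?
Yes.

Two matrices over a field are similar if and only if they have the same invariant factors.

Both A and B have characteristic polynomial (x - 3)^4(x + 3) and minimal polynomial (x - 3)^2(x + 3). Computing further, both have invariant factors (x - 3)^2, (x - 3)^2(x + 3). Hence A and B are similar.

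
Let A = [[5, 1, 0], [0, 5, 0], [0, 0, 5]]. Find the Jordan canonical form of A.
The characteristic polynomial is det(xI - A) = (x - 5)^3, so the eigenvalues are 5 (algebraic multiplicity 3).

For λ = 5: rank(A - 5I) = 1, rank((A - 5I)^2) = 0. The eigenspace has dimension 3 - 1 = 2, so there are 2 Jordan blocks; the rank sequence gives block sizes [2, 1].

Assembling the blocks gives the Jordan form J above.

J = [[5, 1, 0], [0, 5, 0], [0, 0, 5]]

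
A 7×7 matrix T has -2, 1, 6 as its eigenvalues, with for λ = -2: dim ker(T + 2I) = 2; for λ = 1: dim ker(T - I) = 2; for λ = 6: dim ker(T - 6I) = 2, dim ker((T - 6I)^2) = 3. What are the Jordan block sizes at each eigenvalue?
λ = -2: successive nullity increments [2] count blocks of size ≥ k; block sizes are [1, 1].
λ = 1: successive nullity increments [2] count blocks of size ≥ k; block sizes are [1, 1].
λ = 6: successive nullity increments [2, 1] count blocks of size ≥ k; block sizes are [2, 1].

Jordan blocks: (-2, 1), (-2, 1), (1, 1), (1, 1), (6, 2), (6, 1)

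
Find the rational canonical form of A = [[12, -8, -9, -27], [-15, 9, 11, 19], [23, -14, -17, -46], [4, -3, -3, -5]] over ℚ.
The invariant factors of A (the non-unit diagonal entries of the Smith normal form of xI - A over ℚ[x]) are (x + 1)(x^3 - x - 5), each dividing the next. The characteristic polynomial is their product, (x + 1)(x^3 - x - 5).

The rational canonical form is the block-diagonal matrix of companion matrices C(f_i):
R = [[0, 0, 0, 5], [1, 0, 0, 6], [0, 1, 0, 1], [0, 0, 1, -1]].

Note the characteristic polynomial does not split into linear factors over ℚ, so A has no Jordan form over ℚ; the rational canonical form exists over any field.

R = [[0, 0, 0, 5], [1, 0, 0, 6], [0, 1, 0, 1], [0, 0, 1, -1]]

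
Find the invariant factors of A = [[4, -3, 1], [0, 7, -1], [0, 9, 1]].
x - 4, (x - 4)^2

The Jordan structure of A has elementary divisors (x - 4)^2, (x - 4). Arranging the block sizes at each eigenvalue in decreasing order and taking row products gives the invariant factors.

Invariant factors (smallest first, each dividing the next): x - 4, (x - 4)^2.

Check: the last factor (x - 4)^2 is the minimal polynomial, and the product (x - 4)^3 is the characteristic polynomial.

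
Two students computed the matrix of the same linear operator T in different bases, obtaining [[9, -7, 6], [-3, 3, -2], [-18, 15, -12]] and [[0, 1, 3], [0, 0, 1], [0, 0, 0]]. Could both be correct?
Yes.

Two matrices over a field are similar if and only if they have the same invariant factors.

Both A and B have characteristic polynomial x^3 and minimal polynomial x^3. Computing further, both have invariant factors x^3. Hence A and B are similar.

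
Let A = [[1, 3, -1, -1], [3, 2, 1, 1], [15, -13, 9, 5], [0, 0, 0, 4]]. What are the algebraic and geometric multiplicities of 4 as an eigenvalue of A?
algebraic multiplicity 4, geometric multiplicity 2

The characteristic polynomial is (x - 4)^4, so the factor x - 4 appears with exponent 4: the algebraic multiplicity is 4.

rank(A - 4I) = 2, so the eigenspace has dimension 4 - 2 = 2: the geometric multiplicity is 2.

Since 2 < 4, A is not diagonalizable.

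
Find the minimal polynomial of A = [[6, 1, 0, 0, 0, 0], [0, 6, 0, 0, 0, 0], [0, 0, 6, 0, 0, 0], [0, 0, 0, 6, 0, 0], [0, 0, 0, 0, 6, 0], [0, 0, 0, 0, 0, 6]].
The characteristic polynomial factors as (x - 6)^6. The minimal polynomial is ∏(x - λ)^{k_λ} where k_λ is the size of the largest Jordan block at λ.

For λ = 6: rank(A - 6I) = 1, and the largest Jordan block has size 2 (the smallest k with rank((A - 6I)^k) = rank((A - 6I)^(k+1))).

So m_A(x) = (x - 6)^2.

m_A(x) = (x - 6)^2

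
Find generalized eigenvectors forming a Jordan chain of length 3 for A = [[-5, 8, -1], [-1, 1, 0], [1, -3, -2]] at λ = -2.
We seek v_1 ∈ ker((A + 2I)^3) \ ker((A + 2I)^2), then set v_{i+1} = (A + 2I) v_i.

One such chain is v_1 = [[-1, 0, 1]]^T, v_2 = [[2, 1, -1]]^T, v_3 = [[3, 1, -1]]^T. Check: (A + 2I) v_3 = [[0, 0, 0]]^T = 0.

v_1 = [[-1, 0, 1]]^T, v_2 = [[2, 1, -1]]^T, v_3 = [[3, 1, -1]]^T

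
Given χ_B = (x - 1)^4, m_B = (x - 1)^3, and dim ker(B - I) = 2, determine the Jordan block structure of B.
λ = 1: algebraic multiplicity 4 (exponent in χ_B), largest block size 3 (exponent in m_B), 2 blocks (geometric multiplicity). These force block sizes [3, 1].

Jordan blocks: (1, 3), (1, 1)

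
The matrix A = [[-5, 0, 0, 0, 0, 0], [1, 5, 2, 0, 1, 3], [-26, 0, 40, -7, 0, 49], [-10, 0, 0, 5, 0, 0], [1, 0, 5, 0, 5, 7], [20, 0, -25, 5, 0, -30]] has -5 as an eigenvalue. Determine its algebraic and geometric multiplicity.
The characteristic polynomial is (x - 5)^5(x + 5), so the factor x + 5 appears with exponent 1: the algebraic multiplicity is 1.

rank(A + 5I) = 5, so the eigenspace has dimension 6 - 5 = 1: the geometric multiplicity is 1.

algebraic multiplicity 1, geometric multiplicity 1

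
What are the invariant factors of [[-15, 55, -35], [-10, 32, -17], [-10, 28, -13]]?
(x - 5)(x - 4)(x + 5)

The Jordan structure of A has elementary divisors (x + 5), (x - 4), (x - 5). Arranging the block sizes at each eigenvalue in decreasing order and taking row products gives the invariant factors.

Invariant factors (smallest first, each dividing the next): (x - 5)(x - 4)(x + 5).

Check: the last factor (x - 5)(x - 4)(x + 5) is the minimal polynomial, and the product (x - 5)(x - 4)(x + 5) is the characteristic polynomial.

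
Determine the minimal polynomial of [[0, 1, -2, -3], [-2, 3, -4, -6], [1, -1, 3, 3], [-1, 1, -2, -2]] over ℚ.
m_A(x) = (x - 1)^2

The characteristic polynomial factors as (x - 1)^4. The minimal polynomial is ∏(x - λ)^{k_λ} where k_λ is the size of the largest Jordan block at λ.

For λ = 1: rank(A - I) = 1, and the largest Jordan block has size 2 (the smallest k with rank((A - I)^k) = rank((A - I)^(k+1))).

So m_A(x) = (x - 1)^2.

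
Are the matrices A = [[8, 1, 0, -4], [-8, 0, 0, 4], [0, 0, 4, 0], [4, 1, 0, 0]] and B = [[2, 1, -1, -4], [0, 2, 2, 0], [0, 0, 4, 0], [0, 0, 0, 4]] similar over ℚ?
Two matrices over a field are similar if and only if they have the same invariant factors.

Both A and B have characteristic polynomial (x - 4)^2(x - 2)^2 and minimal polynomial (x - 4)(x - 2)^2. Computing further, both have invariant factors x - 4, (x - 4)(x - 2)^2. Hence A and B are similar.

Yes.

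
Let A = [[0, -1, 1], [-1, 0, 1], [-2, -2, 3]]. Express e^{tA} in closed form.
e^{tA} = [[(1 - t)*e^{t}, -t*e^{t}, t*e^{t}], [-t*e^{t}, (1 - t)*e^{t}, t*e^{t}], [-2*t*e^{t}, -2*t*e^{t}, (2*t + 1)*e^{t}]]

A has Jordan form J = [[1, 1, 0], [0, 1, 0], [0, 0, 1]] with A = PJP^{-1}, so e^{tA} = P e^{tJ} P^{-1}.

For a Jordan block J_k(λ), e^{tJ_k(λ)} = e^{λt} · (I + tN + t^2 N^2/2! + ... + t^{k-1} N^{k-1}/(k-1)!) where N is the nilpotent superdiagonal part.

Assembling the blocks and conjugating back gives the entries of e^{tA} as shown above.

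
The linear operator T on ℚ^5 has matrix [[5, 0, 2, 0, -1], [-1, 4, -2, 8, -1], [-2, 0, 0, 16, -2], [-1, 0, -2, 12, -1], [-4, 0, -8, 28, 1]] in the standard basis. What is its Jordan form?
J = [[4, 0, 0, 0, 0], [0, 4, 0, 0, 0], [0, 0, 4, 0, 0], [0, 0, 0, 5, 1], [0, 0, 0, 0, 5]]

The characteristic polynomial is det(xI - A) = (x - 5)^2(x - 4)^3, so the eigenvalues are 4 (algebraic multiplicity 3), 5 (algebraic multiplicity 2).

For λ = 4: rank(A - 4I) = 2. The eigenspace has dimension 5 - 2 = 3, so there are 3 Jordan blocks; the rank sequence gives block sizes [1, 1, 1].

For λ = 5: rank(A - 5I) = 4, rank((A - 5I)^2) = 3. The eigenspace has dimension 5 - 4 = 1, so there is 1 Jordan block; the rank sequence gives block sizes [2].

Assembling the blocks gives the Jordan form J above.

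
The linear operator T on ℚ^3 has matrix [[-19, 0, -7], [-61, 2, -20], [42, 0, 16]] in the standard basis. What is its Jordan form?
J = [[-5, 0, 0], [0, 2, 1], [0, 0, 2]]

The characteristic polynomial is det(xI - A) = (x - 2)^2(x + 5), so the eigenvalues are -5 (algebraic multiplicity 1), 2 (algebraic multiplicity 2).

For λ = -5: algebraic multiplicity 1 gives one 1×1 block.

For λ = 2: rank(A - 2I) = 2, rank((A - 2I)^2) = 1. The eigenspace has dimension 3 - 2 = 1, so there is 1 Jordan block; the rank sequence gives block sizes [2].

Assembling the blocks gives the Jordan form J above.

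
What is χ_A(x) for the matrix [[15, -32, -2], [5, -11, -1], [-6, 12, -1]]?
χ_A(x) = (x - 5)(x + 1)^2

xI - A = [[x - 15, 32, 2], [-5, x + 11, 1], [6, -12, x + 1]].

Expanding det(xI - A) along the first row:
det(xI - A) = + (x - 15)·det([[x + 11, 1], [-12, x + 1]]) - (32)·det([[-5, 1], [6, x + 1]]) + (2)·det([[-5, x + 11], [6, -12]]).

Evaluating gives χ_A(x) = x^3 - 3x^2 - 9x - 5 = (x - 5)(x + 1)^2.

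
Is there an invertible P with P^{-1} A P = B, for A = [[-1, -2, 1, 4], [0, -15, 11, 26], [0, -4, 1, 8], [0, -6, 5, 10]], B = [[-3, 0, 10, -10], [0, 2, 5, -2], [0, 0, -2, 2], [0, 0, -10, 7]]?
trace(A) = -5 but trace(B) = 4. The trace is a similarity invariant, so A and B are not similar.

No.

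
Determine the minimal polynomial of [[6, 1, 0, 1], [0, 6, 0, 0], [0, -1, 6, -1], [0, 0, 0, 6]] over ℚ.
The characteristic polynomial factors as (x - 6)^4. The minimal polynomial is ∏(x - λ)^{k_λ} where k_λ is the size of the largest Jordan block at λ.

For λ = 6: rank(A - 6I) = 1, and the largest Jordan block has size 2 (the smallest k with rank((A - 6I)^k) = rank((A - 6I)^(k+1))).

So m_A(x) = (x - 6)^2.

m_A(x) = (x - 6)^2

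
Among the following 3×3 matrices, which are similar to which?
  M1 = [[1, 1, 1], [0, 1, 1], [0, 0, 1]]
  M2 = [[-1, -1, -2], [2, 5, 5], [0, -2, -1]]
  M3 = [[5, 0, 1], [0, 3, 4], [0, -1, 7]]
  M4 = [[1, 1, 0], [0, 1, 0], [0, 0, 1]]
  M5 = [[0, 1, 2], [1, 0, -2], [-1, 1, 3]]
3 classes: {M1, M2}, {M3}, {M4, M5}

Characteristic polynomials: χ_{M1} = (x - 1)^3, χ_{M2} = (x - 1)^3, χ_{M3} = (x - 5)^3, χ_{M4} = (x - 1)^3, χ_{M5} = (x - 1)^3.

{M1, M2}: invariant factors (x - 1)^3.

{M3}: invariant factors (x - 5)^3.

{M4, M5}: invariant factors x - 1, (x - 1)^2.

Matrices are similar if and only if their invariant-factor lists agree; the partition into similarity classes is {M1, M2}, {M3}, {M4, M5}.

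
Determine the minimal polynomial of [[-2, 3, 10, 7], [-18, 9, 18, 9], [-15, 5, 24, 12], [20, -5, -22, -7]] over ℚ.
m_A(x) = (x - 6)^2

The characteristic polynomial factors as (x - 6)^4. The minimal polynomial is ∏(x - λ)^{k_λ} where k_λ is the size of the largest Jordan block at λ.

For λ = 6: rank(A - 6I) = 2, and the largest Jordan block has size 2 (the smallest k with rank((A - 6I)^k) = rank((A - 6I)^(k+1))).

So m_A(x) = (x - 6)^2.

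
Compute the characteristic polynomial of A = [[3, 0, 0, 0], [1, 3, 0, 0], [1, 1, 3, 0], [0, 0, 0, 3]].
xI - A = [[x - 3, 0, 0, 0], [-1, x - 3, 0, 0], [-1, -1, x - 3, 0], [0, 0, 0, x - 3]].

Expanding det(xI - A) along the first row:
det(xI - A) = + (x - 3)·det([[x - 3, 0, 0], [-1, x - 3, 0], [0, 0, x - 3]]) - (0)·det([[-1, 0, 0], [-1, x - 3, 0], [0, 0, x - 3]]) + (0)·det([[-1, x - 3, 0], [-1, -1, 0], [0, 0, x - 3]]) - (0)·det([[-1, x - 3, 0], [-1, -1, x - 3], [0, 0, 0]]).

Evaluating gives χ_A(x) = x^4 - 12x^3 + 54x^2 - 108x + 81 = (x - 3)^4.

χ_A(x) = (x - 3)^4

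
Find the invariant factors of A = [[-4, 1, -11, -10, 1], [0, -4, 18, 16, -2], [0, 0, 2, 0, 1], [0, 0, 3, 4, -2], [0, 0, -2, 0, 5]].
(x - 4)^2(x - 3)(x + 4)^2

The Jordan structure of A has elementary divisors (x + 4)^2, (x - 3), (x - 4)^2. Arranging the block sizes at each eigenvalue in decreasing order and taking row products gives the invariant factors.

Invariant factors (smallest first, each dividing the next): (x - 4)^2(x - 3)(x + 4)^2.

Check: the last factor (x - 4)^2(x - 3)(x + 4)^2 is the minimal polynomial, and the product (x - 4)^2(x - 3)(x + 4)^2 is the characteristic polynomial.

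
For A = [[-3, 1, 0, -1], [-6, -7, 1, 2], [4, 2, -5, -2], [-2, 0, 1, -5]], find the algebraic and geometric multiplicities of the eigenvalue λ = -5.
algebraic multiplicity 4, geometric multiplicity 2

The characteristic polynomial is (x + 5)^4, so the factor x + 5 appears with exponent 4: the algebraic multiplicity is 4.

rank(A + 5I) = 2, so the eigenspace has dimension 4 - 2 = 2: the geometric multiplicity is 2.

Since 2 < 4, A is not diagonalizable.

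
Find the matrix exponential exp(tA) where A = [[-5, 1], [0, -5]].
A has Jordan form J = [[-5, 1], [0, -5]] with A = PJP^{-1}, so e^{tA} = P e^{tJ} P^{-1}.

For a Jordan block J_k(λ), e^{tJ_k(λ)} = e^{λt} · (I + tN + t^2 N^2/2! + ... + t^{k-1} N^{k-1}/(k-1)!) where N is the nilpotent superdiagonal part.

Assembling the blocks and conjugating back gives the entries of e^{tA} as shown above.

e^{tA} = [[e^{-5*t}, t*e^{-5*t}], [0, e^{-5*t}]]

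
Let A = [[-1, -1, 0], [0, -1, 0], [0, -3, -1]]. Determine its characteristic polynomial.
χ_A(x) = (x + 1)^3

xI - A = [[x + 1, 1, 0], [0, x + 1, 0], [0, 3, x + 1]].

Expanding det(xI - A) along the first row:
det(xI - A) = + (x + 1)·det([[x + 1, 0], [3, x + 1]]) - (1)·det([[0, 0], [0, x + 1]]) + (0)·det([[0, x + 1], [0, 3]]).

Evaluating gives χ_A(x) = x^3 + 3x^2 + 3x + 1 = (x + 1)^3.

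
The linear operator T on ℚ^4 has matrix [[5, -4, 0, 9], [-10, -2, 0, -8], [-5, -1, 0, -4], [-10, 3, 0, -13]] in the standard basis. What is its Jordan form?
J = [[-5, 1, 0, 0], [0, -5, 0, 0], [0, 0, 0, 0], [0, 0, 0, 0]]

The characteristic polynomial is det(xI - A) = x^2(x + 5)^2, so the eigenvalues are -5 (algebraic multiplicity 2), 0 (algebraic multiplicity 2).

For λ = -5: rank(A + 5I) = 3, rank((A + 5I)^2) = 2. The eigenspace has dimension 4 - 3 = 1, so there is 1 Jordan block; the rank sequence gives block sizes [2].

For λ = 0: rank(A) = 2. The eigenspace has dimension 4 - 2 = 2, so there are 2 Jordan blocks; the rank sequence gives block sizes [1, 1].

Assembling the blocks gives the Jordan form J above.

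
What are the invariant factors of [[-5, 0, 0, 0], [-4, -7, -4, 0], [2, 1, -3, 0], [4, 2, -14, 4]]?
The Jordan structure of A has elementary divisors (x + 5)^2, (x + 5), (x - 4). Arranging the block sizes at each eigenvalue in decreasing order and taking row products gives the invariant factors.

Invariant factors (smallest first, each dividing the next): x + 5, (x - 4)(x + 5)^2.

Check: the last factor (x - 4)(x + 5)^2 is the minimal polynomial, and the product (x - 4)(x + 5)^3 is the characteristic polynomial.

x + 5, (x - 4)(x + 5)^2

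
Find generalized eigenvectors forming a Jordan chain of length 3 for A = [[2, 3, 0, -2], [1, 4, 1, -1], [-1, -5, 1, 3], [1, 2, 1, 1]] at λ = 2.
v_1 = [[-1, -2, 3, -3]]^T, v_2 = [[0, 1, -1, 1]]^T, v_3 = [[1, 0, -1, 0]]^T

We seek v_1 ∈ ker((A - 2I)^3) \ ker((A - 2I)^2), then set v_{i+1} = (A - 2I) v_i.

One such chain is v_1 = [[-1, -2, 3, -3]]^T, v_2 = [[0, 1, -1, 1]]^T, v_3 = [[1, 0, -1, 0]]^T. Check: (A - 2I) v_3 = [[0, 0, 0, 0]]^T = 0.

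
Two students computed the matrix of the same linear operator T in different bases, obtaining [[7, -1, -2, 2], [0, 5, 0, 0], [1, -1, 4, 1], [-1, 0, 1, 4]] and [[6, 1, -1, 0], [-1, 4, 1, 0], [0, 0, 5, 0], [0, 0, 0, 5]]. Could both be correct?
Both have characteristic polynomial (x - 5)^4 and minimal polynomial (x - 5)^2. But rank(A - 5I) = 2 for A while rank(B - 5I) = 1 for B, so the number of Jordan blocks at λ = 5 differs. A and B are not similar.

No.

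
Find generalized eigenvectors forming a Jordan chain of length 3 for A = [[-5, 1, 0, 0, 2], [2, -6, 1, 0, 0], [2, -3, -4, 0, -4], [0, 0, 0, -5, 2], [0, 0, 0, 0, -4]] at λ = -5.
v_1 = [[1, 0, -1, 1, 0]]^T, v_2 = [[0, 1, 1, 0, 0]]^T, v_3 = [[1, 0, -2, 0, 0]]^T

We seek v_1 ∈ ker((A + 5I)^3) \ ker((A + 5I)^2), then set v_{i+1} = (A + 5I) v_i.

One such chain is v_1 = [[1, 0, -1, 1, 0]]^T, v_2 = [[0, 1, 1, 0, 0]]^T, v_3 = [[1, 0, -2, 0, 0]]^T. Check: (A + 5I) v_3 = [[0, 0, 0, 0, 0]]^T = 0.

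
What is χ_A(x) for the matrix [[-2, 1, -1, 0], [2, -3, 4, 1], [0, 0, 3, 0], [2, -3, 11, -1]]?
xI - A = [[x + 2, -1, 1, 0], [-2, x + 3, -4, -1], [0, 0, x - 3, 0], [-2, 3, -11, x + 1]].

Expanding det(xI - A) along the first row:
det(xI - A) = + (x + 2)·det([[x + 3, -4, -1], [0, x - 3, 0], [3, -11, x + 1]]) - (-1)·det([[-2, -4, -1], [0, x - 3, 0], [-2, -11, x + 1]]) + (1)·det([[-2, x + 3, -1], [0, 0, 0], [-2, 3, x + 1]]) - (0)·det([[-2, x + 3, -4], [0, 0, x - 3], [-2, 3, -11]]).

Evaluating gives χ_A(x) = x^4 + 3x^3 - 6x^2 - 28x - 24 = (x - 3)(x + 2)^3.

χ_A(x) = (x - 3)(x + 2)^3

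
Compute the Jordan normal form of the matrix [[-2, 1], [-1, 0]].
J = [[-1, 1], [0, -1]]

The characteristic polynomial is det(xI - A) = (x + 1)^2, so the eigenvalues are -1 (algebraic multiplicity 2).

For λ = -1: rank(A + I) = 1, rank((A + I)^2) = 0. The eigenspace has dimension 2 - 1 = 1, so there is 1 Jordan block; the rank sequence gives block sizes [2].

Assembling the blocks gives the Jordan form J above.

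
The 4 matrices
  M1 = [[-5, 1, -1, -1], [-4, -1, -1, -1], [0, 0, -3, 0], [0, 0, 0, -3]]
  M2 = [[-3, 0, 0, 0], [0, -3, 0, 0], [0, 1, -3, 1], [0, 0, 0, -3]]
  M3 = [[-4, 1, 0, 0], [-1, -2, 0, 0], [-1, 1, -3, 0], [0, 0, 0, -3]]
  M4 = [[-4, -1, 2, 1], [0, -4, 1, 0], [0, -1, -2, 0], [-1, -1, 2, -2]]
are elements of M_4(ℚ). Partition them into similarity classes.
2 classes: {M1, M4}, {M2, M3}

Characteristic polynomials: χ_{M1} = (x + 3)^4, χ_{M2} = (x + 3)^4, χ_{M3} = (x + 3)^4, χ_{M4} = (x + 3)^4.

{M1, M4}: invariant factors x + 3, (x + 3)^3.

{M2, M3}: invariant factors x + 3, x + 3, (x + 3)^2.

Matrices are similar if and only if their invariant-factor lists agree; the partition into similarity classes is {M1, M4}, {M2, M3}.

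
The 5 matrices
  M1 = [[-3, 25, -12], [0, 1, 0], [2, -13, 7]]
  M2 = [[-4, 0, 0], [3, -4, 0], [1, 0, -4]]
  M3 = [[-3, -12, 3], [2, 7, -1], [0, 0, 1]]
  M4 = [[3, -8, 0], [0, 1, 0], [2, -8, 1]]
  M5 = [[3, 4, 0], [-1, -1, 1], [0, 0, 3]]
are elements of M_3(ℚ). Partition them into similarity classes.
3 classes: {M1, M3, M5}, {M2}, {M4}

Characteristic polynomials: χ_{M1} = (x - 3)(x - 1)^2, χ_{M2} = (x + 4)^3, χ_{M3} = (x - 3)(x - 1)^2, χ_{M4} = (x - 3)(x - 1)^2, χ_{M5} = (x - 3)(x - 1)^2.

{M1, M3, M5}: invariant factors (x - 3)(x - 1)^2.

{M2}: invariant factors x + 4, (x + 4)^2.

{M4}: invariant factors x - 1, (x - 3)(x - 1).

Matrices are similar if and only if their invariant-factor lists agree; the partition into similarity classes is {M1, M3, M5}, {M2}, {M4}.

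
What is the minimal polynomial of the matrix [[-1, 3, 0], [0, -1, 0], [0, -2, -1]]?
m_A(x) = (x + 1)^2

The characteristic polynomial factors as (x + 1)^3. The minimal polynomial is ∏(x - λ)^{k_λ} where k_λ is the size of the largest Jordan block at λ.

For λ = -1: rank(A + I) = 1, and the largest Jordan block has size 2 (the smallest k with rank((A + I)^k) = rank((A + I)^(k+1))).

So m_A(x) = (x + 1)^2.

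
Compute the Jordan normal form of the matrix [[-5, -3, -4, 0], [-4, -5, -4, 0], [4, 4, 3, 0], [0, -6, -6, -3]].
J = [[-3, 1, 0, 0], [0, -3, 0, 0], [0, 0, -3, 0], [0, 0, 0, -1]]

The characteristic polynomial is det(xI - A) = (x + 1)(x + 3)^3, so the eigenvalues are -3 (algebraic multiplicity 3), -1 (algebraic multiplicity 1).

For λ = -3: rank(A + 3I) = 2, rank((A + 3I)^2) = 1. The eigenspace has dimension 4 - 2 = 2, so there are 2 Jordan blocks; the rank sequence gives block sizes [2, 1].

For λ = -1: algebraic multiplicity 1 gives one 1×1 block.

Assembling the blocks gives the Jordan form J above.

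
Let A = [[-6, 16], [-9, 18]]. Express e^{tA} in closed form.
e^{tA} = [[(1 - 12*t)*e^{6*t}, 16*t*e^{6*t}], [-9*t*e^{6*t}, (12*t + 1)*e^{6*t}]]

A has Jordan form J = [[6, 1], [0, 6]] with A = PJP^{-1}, so e^{tA} = P e^{tJ} P^{-1}.

For a Jordan block J_k(λ), e^{tJ_k(λ)} = e^{λt} · (I + tN + t^2 N^2/2! + ... + t^{k-1} N^{k-1}/(k-1)!) where N is the nilpotent superdiagonal part.

Assembling the blocks and conjugating back gives the entries of e^{tA} as shown above.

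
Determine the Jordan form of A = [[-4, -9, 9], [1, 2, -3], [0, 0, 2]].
J = [[-1, 1, 0], [0, -1, 0], [0, 0, 2]]

The characteristic polynomial is det(xI - A) = (x - 2)(x + 1)^2, so the eigenvalues are -1 (algebraic multiplicity 2), 2 (algebraic multiplicity 1).

For λ = -1: rank(A + I) = 2, rank((A + I)^2) = 1. The eigenspace has dimension 3 - 2 = 1, so there is 1 Jordan block; the rank sequence gives block sizes [2].

For λ = 2: algebraic multiplicity 1 gives one 1×1 block.

Assembling the blocks gives the Jordan form J above.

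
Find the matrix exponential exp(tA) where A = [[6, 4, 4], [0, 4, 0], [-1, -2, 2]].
e^{tA} = [[(2*t + 1)*e^{4*t}, 4*t*e^{4*t}, 4*t*e^{4*t}], [0, e^{4*t}, 0], [-t*e^{4*t}, -2*t*e^{4*t}, (1 - 2*t)*e^{4*t}]]

A has Jordan form J = [[4, 1, 0], [0, 4, 0], [0, 0, 4]] with A = PJP^{-1}, so e^{tA} = P e^{tJ} P^{-1}.

For a Jordan block J_k(λ), e^{tJ_k(λ)} = e^{λt} · (I + tN + t^2 N^2/2! + ... + t^{k-1} N^{k-1}/(k-1)!) where N is the nilpotent superdiagonal part.

Assembling the blocks and conjugating back gives the entries of e^{tA} as shown above.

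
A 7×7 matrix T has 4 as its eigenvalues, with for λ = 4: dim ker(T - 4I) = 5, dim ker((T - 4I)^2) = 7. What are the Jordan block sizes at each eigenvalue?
λ = 4: successive nullity increments [5, 2] count blocks of size ≥ k; block sizes are [2, 2, 1, 1, 1].

Jordan blocks: (4, 2), (4, 2), (4, 1), (4, 1), (4, 1)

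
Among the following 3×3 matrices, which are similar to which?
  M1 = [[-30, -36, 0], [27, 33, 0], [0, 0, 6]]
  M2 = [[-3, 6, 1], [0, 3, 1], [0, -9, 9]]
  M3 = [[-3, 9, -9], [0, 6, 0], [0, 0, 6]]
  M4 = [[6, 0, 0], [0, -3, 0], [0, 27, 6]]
2 classes: {M1, M3, M4}, {M2}

Characteristic polynomials: χ_{M1} = (x - 6)^2(x + 3), χ_{M2} = (x - 6)^2(x + 3), χ_{M3} = (x - 6)^2(x + 3), χ_{M4} = (x - 6)^2(x + 3).

{M1, M3, M4}: invariant factors x - 6, (x - 6)(x + 3).

{M2}: invariant factors (x - 6)^2(x + 3).

Matrices are similar if and only if their invariant-factor lists agree; the partition into similarity classes is {M1, M3, M4}, {M2}.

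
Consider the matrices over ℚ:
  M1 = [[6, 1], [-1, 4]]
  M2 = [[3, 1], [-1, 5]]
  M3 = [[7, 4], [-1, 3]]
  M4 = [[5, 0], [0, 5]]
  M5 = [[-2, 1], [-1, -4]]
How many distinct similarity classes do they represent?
4 classes: {M1, M3}, {M2}, {M4}, {M5}

Characteristic polynomials: χ_{M1} = (x - 5)^2, χ_{M2} = (x - 4)^2, χ_{M3} = (x - 5)^2, χ_{M4} = (x - 5)^2, χ_{M5} = (x + 3)^2.

{M1, M3}: invariant factors (x - 5)^2.

{M2}: invariant factors (x - 4)^2.

{M4}: invariant factors x - 5, x - 5.

{M5}: invariant factors (x + 3)^2.

Matrices are similar if and only if their invariant-factor lists agree; the partition into similarity classes is {M1, M3}, {M2}, {M4}, {M5}.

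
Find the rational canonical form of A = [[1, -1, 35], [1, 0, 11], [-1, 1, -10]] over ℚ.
The invariant factors of A (the non-unit diagonal entries of the Smith normal form of xI - A over ℚ[x]) are (x - 1)(x + 5)^2, each dividing the next. The characteristic polynomial is their product, (x - 1)(x + 5)^2.

The rational canonical form is the block-diagonal matrix of companion matrices C(f_i):
R = [[0, 0, 25], [1, 0, -15], [0, 1, -9]].

R = [[0, 0, 25], [1, 0, -15], [0, 1, -9]]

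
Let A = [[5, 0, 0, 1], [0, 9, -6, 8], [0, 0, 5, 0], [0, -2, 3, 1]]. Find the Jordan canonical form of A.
J = [[5, 1, 0, 0], [0, 5, 1, 0], [0, 0, 5, 0], [0, 0, 0, 5]]

The characteristic polynomial is det(xI - A) = (x - 5)^4, so the eigenvalues are 5 (algebraic multiplicity 4).

For λ = 5: rank(A - 5I) = 2, rank((A - 5I)^2) = 1, rank((A - 5I)^3) = 0. The eigenspace has dimension 4 - 2 = 2, so there are 2 Jordan blocks; the rank sequence gives block sizes [3, 1].

Assembling the blocks gives the Jordan form J above.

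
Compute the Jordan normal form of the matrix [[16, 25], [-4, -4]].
J = [[6, 1], [0, 6]]

The characteristic polynomial is det(xI - A) = (x - 6)^2, so the eigenvalues are 6 (algebraic multiplicity 2).

For λ = 6: rank(A - 6I) = 1, rank((A - 6I)^2) = 0. The eigenspace has dimension 2 - 1 = 1, so there is 1 Jordan block; the rank sequence gives block sizes [2].

Assembling the blocks gives the Jordan form J above.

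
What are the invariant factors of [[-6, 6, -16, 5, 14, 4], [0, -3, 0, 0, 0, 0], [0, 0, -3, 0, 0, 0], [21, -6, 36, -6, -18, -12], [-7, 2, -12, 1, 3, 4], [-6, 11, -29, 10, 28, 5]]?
The Jordan structure of A has elementary divisors (x + 3)^2, (x + 3), (x + 3), (x - 1)^2. Arranging the block sizes at each eigenvalue in decreasing order and taking row products gives the invariant factors.

Invariant factors (smallest first, each dividing the next): x + 3, x + 3, (x - 1)^2(x + 3)^2.

Check: the last factor (x - 1)^2(x + 3)^2 is the minimal polynomial, and the product (x - 1)^2(x + 3)^4 is the characteristic polynomial.

x + 3, x + 3, (x - 1)^2(x + 3)^2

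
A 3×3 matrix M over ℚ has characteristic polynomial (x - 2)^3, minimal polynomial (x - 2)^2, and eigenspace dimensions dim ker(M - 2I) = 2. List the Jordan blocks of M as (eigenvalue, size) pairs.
λ = 2: algebraic multiplicity 3 (exponent in χ_M), largest block size 2 (exponent in m_M), 2 blocks (geometric multiplicity). These force block sizes [2, 1].

Jordan blocks: (2, 2), (2, 1)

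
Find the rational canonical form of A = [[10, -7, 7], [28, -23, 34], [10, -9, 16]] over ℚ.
R = [[0, 0, -18], [1, 0, 6], [0, 1, 3]]

The invariant factors of A (the non-unit diagonal entries of the Smith normal form of xI - A over ℚ[x]) are (x - 3)(x^2 - 6), each dividing the next. The characteristic polynomial is their product, (x - 3)(x^2 - 6).

The rational canonical form is the block-diagonal matrix of companion matrices C(f_i):
R = [[0, 0, -18], [1, 0, 6], [0, 1, 3]].

Note the characteristic polynomial does not split into linear factors over ℚ, so A has no Jordan form over ℚ; the rational canonical form exists over any field.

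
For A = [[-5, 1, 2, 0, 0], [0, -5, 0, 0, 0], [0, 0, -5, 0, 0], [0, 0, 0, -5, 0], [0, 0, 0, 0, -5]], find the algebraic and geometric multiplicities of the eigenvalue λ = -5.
algebraic multiplicity 5, geometric multiplicity 4

The characteristic polynomial is (x + 5)^5, so the factor x + 5 appears with exponent 5: the algebraic multiplicity is 5.

rank(A + 5I) = 1, so the eigenspace has dimension 5 - 1 = 4: the geometric multiplicity is 4.

Since 4 < 5, A is not diagonalizable.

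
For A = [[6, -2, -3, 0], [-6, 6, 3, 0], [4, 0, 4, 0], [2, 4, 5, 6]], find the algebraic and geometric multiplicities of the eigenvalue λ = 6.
algebraic multiplicity 3, geometric multiplicity 2

The characteristic polynomial is (x - 6)^3(x - 4), so the factor x - 6 appears with exponent 3: the algebraic multiplicity is 3.

rank(A - 6I) = 2, so the eigenspace has dimension 4 - 2 = 2: the geometric multiplicity is 2.

Since 2 < 3, A is not diagonalizable.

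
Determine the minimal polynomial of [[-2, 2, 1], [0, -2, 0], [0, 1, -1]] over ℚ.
m_A(x) = (x + 1)(x + 2)^2

The characteristic polynomial factors as (x + 1)(x + 2)^2. The minimal polynomial is ∏(x - λ)^{k_λ} where k_λ is the size of the largest Jordan block at λ.

For λ = -2: rank(A + 2I) = 2, and the largest Jordan block has size 2 (the smallest k with rank((A + 2I)^k) = rank((A + 2I)^(k+1))).
For λ = -1: rank(A + I) = 2, and the largest Jordan block has size 1 (the smallest k with rank((A + I)^k) = rank((A + I)^(k+1))).

So m_A(x) = (x + 1)(x + 2)^2.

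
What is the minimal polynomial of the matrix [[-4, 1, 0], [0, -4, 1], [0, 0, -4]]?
m_A(x) = (x + 4)^3

The characteristic polynomial factors as (x + 4)^3. The minimal polynomial is ∏(x - λ)^{k_λ} where k_λ is the size of the largest Jordan block at λ.

For λ = -4: rank(A + 4I) = 2, and the largest Jordan block has size 3 (the smallest k with rank((A + 4I)^k) = rank((A + 4I)^(k+1))).

So m_A(x) = (x + 4)^3.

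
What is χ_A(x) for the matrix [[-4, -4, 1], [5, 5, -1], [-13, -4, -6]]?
χ_A(x) = (x - 1)(x + 3)^2

xI - A = [[x + 4, 4, -1], [-5, x - 5, 1], [13, 4, x + 6]].

Expanding det(xI - A) along the first row:
det(xI - A) = + (x + 4)·det([[x - 5, 1], [4, x + 6]]) - (4)·det([[-5, 1], [13, x + 6]]) + (-1)·det([[-5, x - 5], [13, 4]]).

Evaluating gives χ_A(x) = x^3 + 5x^2 + 3x - 9 = (x - 1)(x + 3)^2.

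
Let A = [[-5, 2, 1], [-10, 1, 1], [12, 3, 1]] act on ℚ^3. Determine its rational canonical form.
The invariant factors of A (the non-unit diagonal entries of the Smith normal form of xI - A over ℚ[x]) are (x - 2)(x + 2)(x + 3), each dividing the next. The characteristic polynomial is their product, (x - 2)(x + 2)(x + 3).

The rational canonical form is the block-diagonal matrix of companion matrices C(f_i):
R = [[0, 0, 12], [1, 0, 4], [0, 1, -3]].

R = [[0, 0, 12], [1, 0, 4], [0, 1, -3]]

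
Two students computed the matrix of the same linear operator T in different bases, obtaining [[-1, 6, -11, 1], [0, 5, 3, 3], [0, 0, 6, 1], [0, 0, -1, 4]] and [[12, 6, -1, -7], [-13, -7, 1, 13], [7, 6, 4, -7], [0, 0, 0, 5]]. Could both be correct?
Yes.

Two matrices over a field are similar if and only if they have the same invariant factors.

Both A and B have characteristic polynomial (x - 5)^3(x + 1) and minimal polynomial (x - 5)^2(x + 1). Computing further, both have invariant factors x - 5, (x - 5)^2(x + 1). Hence A and B are similar.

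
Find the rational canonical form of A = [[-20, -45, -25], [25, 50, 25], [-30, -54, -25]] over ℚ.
R = [[5, 0, 0], [0, 0, 25], [0, 1, 0]]

The invariant factors of A (the non-unit diagonal entries of the Smith normal form of xI - A over ℚ[x]) are x - 5, (x - 5)(x + 5), each dividing the next. The characteristic polynomial is their product, (x - 5)^2(x + 5).

The rational canonical form is the block-diagonal matrix of companion matrices C(f_i):
R = [[5, 0, 0], [0, 0, 25], [0, 1, 0]].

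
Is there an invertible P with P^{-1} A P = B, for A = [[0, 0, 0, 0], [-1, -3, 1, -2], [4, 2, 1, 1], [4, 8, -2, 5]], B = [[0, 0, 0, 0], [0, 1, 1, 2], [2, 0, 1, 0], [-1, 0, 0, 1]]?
No.

Both have characteristic polynomial x(x - 1)^3, but the minimal polynomial of A is x(x - 1)^3 while the minimal polynomial of B is x(x - 1)^2. The minimal polynomial is a similarity invariant, so A and B are not similar.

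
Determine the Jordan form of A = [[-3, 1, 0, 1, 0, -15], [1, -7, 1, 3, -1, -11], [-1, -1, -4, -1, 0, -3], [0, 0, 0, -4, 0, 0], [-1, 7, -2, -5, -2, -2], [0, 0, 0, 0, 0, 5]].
J = [[-4, 1, 0, 0, 0, 0], [0, -4, 1, 0, 0, 0], [0, 0, -4, 0, 0, 0], [0, 0, 0, -4, 0, 0], [0, 0, 0, 0, -4, 0], [0, 0, 0, 0, 0, 5]]

The characteristic polynomial is det(xI - A) = (x - 5)(x + 4)^5, so the eigenvalues are -4 (algebraic multiplicity 5), 5 (algebraic multiplicity 1).

For λ = -4: rank(A + 4I) = 3, rank((A + 4I)^2) = 2, rank((A + 4I)^3) = 1. The eigenspace has dimension 6 - 3 = 3, so there are 3 Jordan blocks; the rank sequence gives block sizes [3, 1, 1].

For λ = 5: algebraic multiplicity 1 gives one 1×1 block.

Assembling the blocks gives the Jordan form J above.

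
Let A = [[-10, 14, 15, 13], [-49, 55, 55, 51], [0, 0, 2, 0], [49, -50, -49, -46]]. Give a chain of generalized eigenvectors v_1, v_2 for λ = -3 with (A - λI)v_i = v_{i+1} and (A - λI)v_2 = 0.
We seek v_1 ∈ ker((A + 3I)^2) \ ker(A + 3I), then set v_{i+1} = (A + 3I) v_i.

One such chain is v_1 = [[0, 1, 0, -1]]^T, v_2 = [[1, 7, 0, -7]]^T. Check: (A + 3I) v_2 = [[0, 0, 0, 0]]^T = 0.

v_1 = [[0, 1, 0, -1]]^T, v_2 = [[1, 7, 0, -7]]^T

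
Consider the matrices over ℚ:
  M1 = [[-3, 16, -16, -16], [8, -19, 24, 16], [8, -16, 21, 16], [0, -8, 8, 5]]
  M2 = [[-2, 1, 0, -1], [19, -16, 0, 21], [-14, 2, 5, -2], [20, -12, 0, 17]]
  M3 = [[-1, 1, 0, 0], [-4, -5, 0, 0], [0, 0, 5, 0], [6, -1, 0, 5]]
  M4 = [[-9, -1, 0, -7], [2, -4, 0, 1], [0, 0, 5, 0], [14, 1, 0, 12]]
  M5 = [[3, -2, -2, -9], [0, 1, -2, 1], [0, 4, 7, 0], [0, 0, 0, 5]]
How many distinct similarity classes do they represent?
3 classes: {M1}, {M2, M3, M4}, {M5}

Characteristic polynomials: χ_{M1} = (x - 5)^2(x + 3)^2, χ_{M2} = (x - 5)^2(x + 3)^2, χ_{M3} = (x - 5)^2(x + 3)^2, χ_{M4} = (x - 5)^2(x + 3)^2, χ_{M5} = (x - 5)^2(x - 3)^2.

{M1}: invariant factors (x - 5)(x + 3), (x - 5)(x + 3).

{M2, M3, M4}: invariant factors x - 5, (x - 5)(x + 3)^2.

{M5}: invariant factors x - 3, (x - 5)^2(x - 3).

Matrices are similar if and only if their invariant-factor lists agree; the partition into similarity classes is {M1}, {M2, M3, M4}, {M5}.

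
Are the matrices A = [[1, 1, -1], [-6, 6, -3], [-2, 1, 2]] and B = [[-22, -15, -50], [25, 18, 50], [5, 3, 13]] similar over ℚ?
Two matrices over a field are similar if and only if they have the same invariant factors.

Both A and B have characteristic polynomial (x - 3)^3 and minimal polynomial (x - 3)^2. Computing further, both have invariant factors x - 3, (x - 3)^2. Hence A and B are similar.

Yes.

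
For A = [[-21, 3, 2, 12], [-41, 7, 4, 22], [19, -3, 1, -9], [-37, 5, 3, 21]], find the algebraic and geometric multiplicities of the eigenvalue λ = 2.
algebraic multiplicity 4, geometric multiplicity 2

The characteristic polynomial is (x - 2)^4, so the factor x - 2 appears with exponent 4: the algebraic multiplicity is 4.

rank(A - 2I) = 2, so the eigenspace has dimension 4 - 2 = 2: the geometric multiplicity is 2.

Since 2 < 4, A is not diagonalizable.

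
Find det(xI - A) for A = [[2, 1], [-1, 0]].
xI - A = [[x - 2, -1], [1, x]].

Expanding det(xI - A) along the first row:
det(xI - A) = + (x - 2)·det([[x]]) - (-1)·det([[1]]).

Evaluating gives χ_A(x) = x^2 - 2x + 1 = (x - 1)^2.

χ_A(x) = (x - 1)^2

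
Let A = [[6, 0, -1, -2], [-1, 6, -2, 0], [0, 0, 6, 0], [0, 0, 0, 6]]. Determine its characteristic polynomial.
χ_A(x) = (x - 6)^4

xI - A = [[x - 6, 0, 1, 2], [1, x - 6, 2, 0], [0, 0, x - 6, 0], [0, 0, 0, x - 6]].

Expanding det(xI - A) along the first row:
det(xI - A) = + (x - 6)·det([[x - 6, 2, 0], [0, x - 6, 0], [0, 0, x - 6]]) - (0)·det([[1, 2, 0], [0, x - 6, 0], [0, 0, x - 6]]) + (1)·det([[1, x - 6, 0], [0, 0, 0], [0, 0, x - 6]]) - (2)·det([[1, x - 6, 2], [0, 0, x - 6], [0, 0, 0]]).

Evaluating gives χ_A(x) = x^4 - 24x^3 + 216x^2 - 864x + 1296 = (x - 6)^4.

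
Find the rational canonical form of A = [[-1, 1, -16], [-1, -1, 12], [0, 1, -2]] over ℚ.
R = [[0, 0, 24], [1, 0, 6], [0, 1, -4]]

The invariant factors of A (the non-unit diagonal entries of the Smith normal form of xI - A over ℚ[x]) are (x + 4)(x^2 - 6), each dividing the next. The characteristic polynomial is their product, (x + 4)(x^2 - 6).

The rational canonical form is the block-diagonal matrix of companion matrices C(f_i):
R = [[0, 0, 24], [1, 0, 6], [0, 1, -4]].

Note the characteristic polynomial does not split into linear factors over ℚ, so A has no Jordan form over ℚ; the rational canonical form exists over any field.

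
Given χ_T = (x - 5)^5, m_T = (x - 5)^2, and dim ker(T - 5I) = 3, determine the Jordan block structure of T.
Jordan blocks: (5, 2), (5, 2), (5, 1)

λ = 5: algebraic multiplicity 5 (exponent in χ_T), largest block size 2 (exponent in m_T), 3 blocks (geometric multiplicity). These force block sizes [2, 2, 1].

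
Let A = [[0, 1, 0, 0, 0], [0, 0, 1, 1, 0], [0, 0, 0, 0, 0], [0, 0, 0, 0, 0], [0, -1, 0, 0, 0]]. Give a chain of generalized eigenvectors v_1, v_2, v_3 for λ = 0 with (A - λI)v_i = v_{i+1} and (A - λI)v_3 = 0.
We seek v_1 ∈ ker(A^3) \ ker(A^2), then set v_{i+1} = A v_i.

One such chain is v_1 = [[0, 0, 1, 0, 0]]^T, v_2 = [[0, 1, 0, 0, 0]]^T, v_3 = [[1, 0, 0, 0, -1]]^T. Check: A v_3 = [[0, 0, 0, 0, 0]]^T = 0.

v_1 = [[0, 0, 1, 0, 0]]^T, v_2 = [[0, 1, 0, 0, 0]]^T, v_3 = [[1, 0, 0, 0, -1]]^T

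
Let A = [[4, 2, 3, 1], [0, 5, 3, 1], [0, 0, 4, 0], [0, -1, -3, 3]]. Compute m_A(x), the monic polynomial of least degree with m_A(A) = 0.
m_A(x) = (x - 4)^3

The characteristic polynomial factors as (x - 4)^4. The minimal polynomial is ∏(x - λ)^{k_λ} where k_λ is the size of the largest Jordan block at λ.

For λ = 4: rank(A - 4I) = 2, and the largest Jordan block has size 3 (the smallest k with rank((A - 4I)^k) = rank((A - 4I)^(k+1))).

So m_A(x) = (x - 4)^3.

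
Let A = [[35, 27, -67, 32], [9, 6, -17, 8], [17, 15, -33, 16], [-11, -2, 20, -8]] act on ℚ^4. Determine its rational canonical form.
The invariant factors of A (the non-unit diagonal entries of the Smith normal form of xI - A over ℚ[x]) are x(x + 2)(x^2 - 2x - 4), each dividing the next. The characteristic polynomial is their product, x(x + 2)(x^2 - 2x - 4).

The rational canonical form is the block-diagonal matrix of companion matrices C(f_i):
R = [[0, 0, 0, 0], [1, 0, 0, 8], [0, 1, 0, 8], [0, 0, 1, 0]].

Note the characteristic polynomial does not split into linear factors over ℚ, so A has no Jordan form over ℚ; the rational canonical form exists over any field.

R = [[0, 0, 0, 0], [1, 0, 0, 8], [0, 1, 0, 8], [0, 0, 1, 0]]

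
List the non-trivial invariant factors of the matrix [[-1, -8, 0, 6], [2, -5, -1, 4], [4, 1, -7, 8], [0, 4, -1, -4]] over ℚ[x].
The Jordan structure of A has elementary divisors (x + 5), (x + 4)^3. Arranging the block sizes at each eigenvalue in decreasing order and taking row products gives the invariant factors.

Invariant factors (smallest first, each dividing the next): (x + 4)^3(x + 5).

Check: the last factor (x + 4)^3(x + 5) is the minimal polynomial, and the product (x + 4)^3(x + 5) is the characteristic polynomial.

(x + 4)^3(x + 5)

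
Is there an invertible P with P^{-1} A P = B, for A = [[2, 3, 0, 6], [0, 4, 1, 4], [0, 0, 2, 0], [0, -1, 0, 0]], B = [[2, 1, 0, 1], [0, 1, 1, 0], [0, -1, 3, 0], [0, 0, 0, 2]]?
Yes.

Two matrices over a field are similar if and only if they have the same invariant factors.

Both A and B have characteristic polynomial (x - 2)^4 and minimal polynomial (x - 2)^3. Computing further, both have invariant factors x - 2, (x - 2)^3. Hence A and B are similar.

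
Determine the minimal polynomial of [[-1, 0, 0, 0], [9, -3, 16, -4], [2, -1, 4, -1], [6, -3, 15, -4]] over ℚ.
m_A(x) = (x + 1)^3

The characteristic polynomial factors as (x + 1)^4. The minimal polynomial is ∏(x - λ)^{k_λ} where k_λ is the size of the largest Jordan block at λ.

For λ = -1: rank(A + I) = 2, and the largest Jordan block has size 3 (the smallest k with rank((A + I)^k) = rank((A + I)^(k+1))).

So m_A(x) = (x + 1)^3.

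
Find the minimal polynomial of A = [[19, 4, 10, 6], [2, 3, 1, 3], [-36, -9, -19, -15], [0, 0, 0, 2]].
The characteristic polynomial factors as (x - 2)^3(x + 1). The minimal polynomial is ∏(x - λ)^{k_λ} where k_λ is the size of the largest Jordan block at λ.

For λ = -1: rank(A + I) = 3, and the largest Jordan block has size 1 (the smallest k with rank((A + I)^k) = rank((A + I)^(k+1))).
For λ = 2: rank(A - 2I) = 2, and the largest Jordan block has size 2 (the smallest k with rank((A - 2I)^k) = rank((A - 2I)^(k+1))).

So m_A(x) = (x - 2)^2(x + 1).

m_A(x) = (x - 2)^2(x + 1)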